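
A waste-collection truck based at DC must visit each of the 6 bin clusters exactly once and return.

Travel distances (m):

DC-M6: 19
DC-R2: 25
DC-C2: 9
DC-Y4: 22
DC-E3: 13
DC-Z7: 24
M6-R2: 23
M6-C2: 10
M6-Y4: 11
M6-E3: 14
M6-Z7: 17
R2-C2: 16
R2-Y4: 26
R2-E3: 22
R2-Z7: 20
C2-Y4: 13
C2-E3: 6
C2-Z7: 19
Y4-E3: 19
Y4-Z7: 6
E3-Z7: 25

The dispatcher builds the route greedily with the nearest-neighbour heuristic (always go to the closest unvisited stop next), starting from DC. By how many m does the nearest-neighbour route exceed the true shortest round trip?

From DC: C2=9, E3=13, M6=19, Y4=22, Z7=24, R2=25 → choose C2 (9).
From C2: E3=6, M6=10, Y4=13, R2=16, Z7=19 → choose E3 (6).
From E3: M6=14, Y4=19, R2=22, Z7=25 → choose M6 (14).
From M6: Y4=11, Z7=17, R2=23 → choose Y4 (11).
From Y4: Z7=6, R2=26 → choose Z7 (6).
From Z7: R2=20 → choose R2 (20).
NN route DC → C2 → E3 → M6 → Y4 → Z7 → R2 → DC costs 91.
Optimal: DC → C2 → R2 → Z7 → Y4 → M6 → E3 → DC costs 89 (by enumerating all 360 distinct tours).
Excess = 91 − 89 = 2.

The nearest-neighbour route is 2 m longer than optimal.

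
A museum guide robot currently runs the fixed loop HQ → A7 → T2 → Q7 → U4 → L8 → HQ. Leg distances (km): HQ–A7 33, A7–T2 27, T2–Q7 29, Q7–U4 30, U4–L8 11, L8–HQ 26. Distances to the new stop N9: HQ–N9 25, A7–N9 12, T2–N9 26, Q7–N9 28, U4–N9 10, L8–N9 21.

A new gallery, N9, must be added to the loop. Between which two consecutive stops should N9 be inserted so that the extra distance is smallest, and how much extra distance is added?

Insertion cost between consecutive stops i–j is d(i,N9) + d(N9,j) − d(i,j):
  between HQ and A7: 25 + 12 − 33 = 4
  between A7 and T2: 12 + 26 − 27 = 11
  between T2 and Q7: 26 + 28 − 29 = 25
  between Q7 and U4: 28 + 10 − 30 = 8
  between U4 and L8: 10 + 21 − 11 = 20
  between L8 and HQ: 21 + 25 − 26 = 20
Cheapest insertion is between HQ and A7, adding 4.
New total = 156 + 4 = 160.

Adding 4 km by placing N9 on the HQ–A7 leg.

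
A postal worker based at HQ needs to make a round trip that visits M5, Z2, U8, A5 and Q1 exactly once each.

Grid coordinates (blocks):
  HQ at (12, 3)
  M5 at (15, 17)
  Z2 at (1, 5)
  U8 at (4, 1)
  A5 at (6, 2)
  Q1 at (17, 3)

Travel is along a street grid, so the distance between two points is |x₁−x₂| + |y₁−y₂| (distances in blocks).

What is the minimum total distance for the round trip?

HQ-M5-Z2-U8-A5-Q1-HQ: 17+26+7+3+12+5 = 70
HQ-M5-Z2-U8-Q1-A5-HQ: 17+26+7+15+12+7 = 84
HQ-M5-Z2-A5-U8-Q1-HQ: 17+26+8+3+15+5 = 74
HQ-M5-Z2-A5-Q1-U8-HQ: 17+26+8+12+15+10 = 88
HQ-M5-Z2-Q1-U8-A5-HQ: 17+26+18+15+3+7 = 86
HQ-M5-Z2-Q1-A5-U8-HQ: 17+26+18+12+3+10 = 86
HQ-M5-U8-Z2-A5-Q1-HQ: 17+27+7+8+12+5 = 76
HQ-M5-U8-Z2-Q1-A5-HQ: 17+27+7+18+12+7 = 88
HQ-M5-U8-A5-Z2-Q1-HQ: 17+27+3+8+18+5 = 78
HQ-M5-U8-A5-Q1-Z2-HQ: 17+27+3+12+18+13 = 90
HQ-M5-U8-Q1-Z2-A5-HQ: 17+27+15+18+8+7 = 92
HQ-M5-U8-Q1-A5-Z2-HQ: 17+27+15+12+8+13 = 92
HQ-M5-A5-Z2-U8-Q1-HQ: 17+24+8+7+15+5 = 76
HQ-M5-A5-Z2-Q1-U8-HQ: 17+24+8+18+15+10 = 92
… (46 more)
HQ-A5-U8-Z2-M5-Q1-HQ: 7+3+7+26+16+5 = 64  ← best
The minimum is 64.
One optimal route: HQ → A5 → U8 → Z2 → M5 → Q1 → HQ (or its reverse).

64 blocks — the shortest possible round trip.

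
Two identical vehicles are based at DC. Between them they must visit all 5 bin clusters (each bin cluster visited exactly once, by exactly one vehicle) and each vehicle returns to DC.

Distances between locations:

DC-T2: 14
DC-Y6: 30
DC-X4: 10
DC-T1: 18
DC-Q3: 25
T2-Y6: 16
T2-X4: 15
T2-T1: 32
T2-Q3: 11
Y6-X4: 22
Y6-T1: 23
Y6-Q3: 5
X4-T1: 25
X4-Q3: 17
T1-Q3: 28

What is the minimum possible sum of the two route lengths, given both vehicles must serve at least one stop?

Try each way of splitting the stops between the two vehicles (each non-empty) and, for each split, find the best tour for each vehicle:
  {T2} + {Y6, X4, T1, Q3}: 28 + 73 = 101
  {Y6} + {T2, X4, T1, Q3}: 60 + 82 = 142
  {T2, Y6} + {X4, T1, Q3}: 60 + 73 = 133
  {X4} + {T2, Y6, T1, Q3}: 20 + 71 = 91
  {T2, X4} + {Y6, T1, Q3}: 39 + 71 = 110
  {Y6, X4} + {T2, T1, Q3}: 62 + 71 = 133
  … (15 splits in total)
Best: vehicle 1 DC → X4 → DC = 20; vehicle 2 DC → T2 → Q3 → Y6 → T1 → DC = 71; combined 91.

91 — the smallest possible combined total.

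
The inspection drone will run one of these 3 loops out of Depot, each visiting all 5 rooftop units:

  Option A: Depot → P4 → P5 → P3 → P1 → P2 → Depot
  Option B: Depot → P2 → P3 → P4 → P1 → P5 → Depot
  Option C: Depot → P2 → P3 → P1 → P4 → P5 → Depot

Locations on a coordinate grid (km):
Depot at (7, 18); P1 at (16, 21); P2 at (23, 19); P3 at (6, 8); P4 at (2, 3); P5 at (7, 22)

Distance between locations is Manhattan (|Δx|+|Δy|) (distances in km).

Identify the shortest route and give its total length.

Option A: 20 + 24 + 15 + 23 + 9 + 17 = 108
Option B: 17 + 28 + 9 + 32 + 10 + 4 = 100
Option C: 17 + 28 + 23 + 32 + 24 + 4 = 128

Shortest is Option B, total 100 km.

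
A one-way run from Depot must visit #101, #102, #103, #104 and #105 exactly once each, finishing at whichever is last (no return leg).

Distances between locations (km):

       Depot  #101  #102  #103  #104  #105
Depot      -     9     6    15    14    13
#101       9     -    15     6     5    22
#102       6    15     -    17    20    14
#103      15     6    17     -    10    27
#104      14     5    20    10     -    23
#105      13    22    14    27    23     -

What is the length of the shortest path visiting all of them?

There are 5! = 120 possible orderings.
Depot→#101→#102→#103→#104→#105: 9+15+17+10+23 = 74
Depot→#101→#102→#103→#105→#104: 9+15+17+27+23 = 91
Depot→#101→#102→#104→#103→#105: 9+15+20+10+27 = 81
Depot→#101→#102→#104→#105→#103: 9+15+20+23+27 = 94
Depot→#101→#102→#105→#103→#104: 9+15+14+27+10 = 75
Depot→#101→#102→#105→#104→#103: 9+15+14+23+10 = 71
Depot→#101→#103→#102→#104→#105: 9+6+17+20+23 = 75
Depot→#101→#103→#102→#105→#104: 9+6+17+14+23 = 69
Depot→#101→#103→#104→#102→#105: 9+6+10+20+14 = 59
Depot→#101→#103→#104→#105→#102: 9+6+10+23+14 = 62
Depot→#101→#103→#105→#102→#104: 9+6+27+14+20 = 76
Depot→#101→#103→#105→#104→#102: 9+6+27+23+20 = 85
Depot→#101→#104→#102→#103→#105: 9+5+20+17+27 = 78
Depot→#101→#104→#102→#105→#103: 9+5+20+14+27 = 75
… (106 more)
Depot→#102→#105→#104→#101→#103: 6+14+23+5+6 = 54  ← best
The minimum is 54.
One shortest path: Depot → #102 → #105 → #104 → #101 → #103.

Minimum one-way distance = 54 km.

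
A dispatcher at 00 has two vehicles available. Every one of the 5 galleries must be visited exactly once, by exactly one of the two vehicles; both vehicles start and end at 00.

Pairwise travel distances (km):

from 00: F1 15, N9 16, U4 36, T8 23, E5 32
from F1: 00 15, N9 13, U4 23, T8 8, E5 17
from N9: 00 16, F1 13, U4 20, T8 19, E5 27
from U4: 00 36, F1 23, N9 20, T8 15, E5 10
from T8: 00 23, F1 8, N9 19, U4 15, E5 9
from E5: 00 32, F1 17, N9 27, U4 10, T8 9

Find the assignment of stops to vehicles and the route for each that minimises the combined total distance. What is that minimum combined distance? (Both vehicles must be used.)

108 km — the smallest possible combined total.

Check every non-empty split of the stops between the two vehicles; for each half take its own optimal tour:
  {F1} + {N9, U4, T8, E5}: 30 + 78 = 108
  {N9} + {F1, U4, T8, E5}: 32 + 78 = 110
  {F1, N9} + {U4, T8, E5}: 44 + 78 = 122
  {U4} + {F1, N9, T8, E5}: 72 + 75 = 147
  {F1, U4} + {N9, T8, E5}: 74 + 75 = 149
  {N9, U4} + {F1, T8, E5}: 72 + 64 = 136
  … (15 splits in total)
Best: vehicle 1 00 → F1 → 00 = 30; vehicle 2 00 → N9 → U4 → E5 → T8 → 00 = 78; combined 108.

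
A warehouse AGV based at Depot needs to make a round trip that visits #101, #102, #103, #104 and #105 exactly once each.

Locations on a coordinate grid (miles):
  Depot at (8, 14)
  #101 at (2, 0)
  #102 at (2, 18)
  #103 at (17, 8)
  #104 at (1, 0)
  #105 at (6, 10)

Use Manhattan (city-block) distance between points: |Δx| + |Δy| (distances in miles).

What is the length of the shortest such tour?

There are 60 distinct closed tours to check (reversals are equivalent).
Depot-#101-#102-#103-#104-#105-Depot: 20+18+25+24+15+6 = 108
Depot-#101-#102-#103-#105-#104-Depot: 20+18+25+13+15+21 = 112
Depot-#101-#102-#104-#103-#105-Depot: 20+18+19+24+13+6 = 100
Depot-#101-#102-#104-#105-#103-Depot: 20+18+19+15+13+15 = 100
Depot-#101-#102-#105-#103-#104-Depot: 20+18+12+13+24+21 = 108
Depot-#101-#102-#105-#104-#103-Depot: 20+18+12+15+24+15 = 104
Depot-#101-#103-#102-#104-#105-Depot: 20+23+25+19+15+6 = 108
Depot-#101-#103-#102-#105-#104-Depot: 20+23+25+12+15+21 = 116
Depot-#101-#103-#104-#102-#105-Depot: 20+23+24+19+12+6 = 104
Depot-#101-#103-#104-#105-#102-Depot: 20+23+24+15+12+10 = 104
Depot-#101-#103-#105-#102-#104-Depot: 20+23+13+12+19+21 = 108
Depot-#101-#103-#105-#104-#102-Depot: 20+23+13+15+19+10 = 100
Depot-#101-#104-#102-#103-#105-Depot: 20+1+19+25+13+6 = 84
Depot-#101-#104-#102-#105-#103-Depot: 20+1+19+12+13+15 = 80
… (46 more)
Depot-#102-#101-#104-#103-#105-Depot: 10+18+1+24+13+6 = 72  ← best
The minimum is 72.
One optimal route: Depot → #102 → #101 → #104 → #103 → #105 → Depot (or its reverse).

72 miles — the shortest possible round trip.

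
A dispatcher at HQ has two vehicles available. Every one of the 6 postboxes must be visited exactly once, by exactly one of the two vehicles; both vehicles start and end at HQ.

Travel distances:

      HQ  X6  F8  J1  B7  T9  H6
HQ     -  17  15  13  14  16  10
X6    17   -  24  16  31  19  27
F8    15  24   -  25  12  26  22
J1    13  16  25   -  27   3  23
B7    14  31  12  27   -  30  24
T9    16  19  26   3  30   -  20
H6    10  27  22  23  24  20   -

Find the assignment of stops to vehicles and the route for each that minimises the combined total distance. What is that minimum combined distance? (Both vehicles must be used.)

105 — the smallest possible combined total.

Check every non-empty split of the stops between the two vehicles; for each half take its own optimal tour:
  {X6} + {F8, J1, B7, T9, H6}: 34 + 84 = 118
  {F8} + {X6, J1, B7, T9, H6}: 30 + 94 = 124
  {X6, F8} + {J1, B7, T9, H6}: 56 + 74 = 130
  {J1} + {X6, F8, B7, T9, H6}: 26 + 99 = 125
  {X6, J1} + {F8, B7, T9, H6}: 46 + 82 = 128
  {F8, J1} + {X6, B7, T9, H6}: 53 + 94 = 147
  … (31 splits in total)
  {X6, F8, J1, B7, T9} + {H6}: 85 + 20 = 105  ← best
Best: vehicle 1 HQ → J1 → T9 → X6 → F8 → B7 → HQ = 85; vehicle 2 HQ → H6 → HQ = 20; combined 105.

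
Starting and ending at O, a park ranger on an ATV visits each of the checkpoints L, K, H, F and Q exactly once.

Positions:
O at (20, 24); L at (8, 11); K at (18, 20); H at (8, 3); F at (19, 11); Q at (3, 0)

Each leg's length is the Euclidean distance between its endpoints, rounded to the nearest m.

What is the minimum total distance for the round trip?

62 m — the shortest possible round trip.

O → L → K → H → F → Q → O: 18+13+20+14+19+29 = 113
O → L → K → H → Q → F → O: 18+13+20+6+19+13 = 89
O → L → K → F → H → Q → O: 18+13+9+14+6+29 = 89
O → L → K → F → Q → H → O: 18+13+9+19+6+24 = 89
O → L → K → Q → H → F → O: 18+13+25+6+14+13 = 89
O → L → K → Q → F → H → O: 18+13+25+19+14+24 = 113
O → L → H → K → F → Q → O: 18+8+20+9+19+29 = 103
O → L → H → K → Q → F → O: 18+8+20+25+19+13 = 103
O → L → H → F → K → Q → O: 18+8+14+9+25+29 = 103
O → L → H → F → Q → K → O: 18+8+14+19+25+4 = 88
O → L → H → Q → K → F → O: 18+8+6+25+9+13 = 79
O → L → H → Q → F → K → O: 18+8+6+19+9+4 = 64
O → L → F → K → H → Q → O: 18+11+9+20+6+29 = 93
O → L → F → K → Q → H → O: 18+11+9+25+6+24 = 93
… (46 more)
O → K → L → Q → H → F → O: 4+13+12+6+14+13 = 62  ← best
The minimum is 62.
One optimal route: O → K → L → Q → H → F → O (or its reverse).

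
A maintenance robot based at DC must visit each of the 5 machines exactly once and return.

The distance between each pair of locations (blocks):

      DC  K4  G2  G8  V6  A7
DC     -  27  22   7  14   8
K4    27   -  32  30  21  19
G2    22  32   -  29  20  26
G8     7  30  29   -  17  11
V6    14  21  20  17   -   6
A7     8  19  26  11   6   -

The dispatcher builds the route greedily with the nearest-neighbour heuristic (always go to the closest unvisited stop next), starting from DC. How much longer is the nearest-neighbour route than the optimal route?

DC: G8=7, A7=8, V6=14, G2=22, K4=27 ⇒ G8
G8: A7=11, V6=17, G2=29, K4=30 ⇒ A7
A7: V6=6, K4=19, G2=26 ⇒ V6
V6: G2=20, K4=21 ⇒ G2
G2: K4=32 ⇒ K4
NN route DC → G8 → A7 → V6 → G2 → K4 → DC costs 103.
Optimal: DC → G2 → K4 → V6 → A7 → G8 → DC costs 99 (by enumerating all 60 distinct tours).
Excess = 103 − 99 = 4.

The nearest-neighbour route is 4 blocks longer than optimal.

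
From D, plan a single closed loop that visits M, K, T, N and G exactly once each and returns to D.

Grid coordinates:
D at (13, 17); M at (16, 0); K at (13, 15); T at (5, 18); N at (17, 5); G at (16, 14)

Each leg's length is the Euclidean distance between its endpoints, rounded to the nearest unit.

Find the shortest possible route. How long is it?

48 — the shortest possible round trip.

D - M - K - T - N - G - D: 17+15+9+18+9+4 = 72
D - M - K - T - G - N - D: 17+15+9+12+9+13 = 75
D - M - K - N - T - G - D: 17+15+11+18+12+4 = 77
D - M - K - N - G - T - D: 17+15+11+9+12+8 = 72
D - M - K - G - T - N - D: 17+15+3+12+18+13 = 78
D - M - K - G - N - T - D: 17+15+3+9+18+8 = 70
D - M - T - K - N - G - D: 17+21+9+11+9+4 = 71
D - M - T - K - G - N - D: 17+21+9+3+9+13 = 72
D - M - T - N - K - G - D: 17+21+18+11+3+4 = 74
D - M - T - N - G - K - D: 17+21+18+9+3+2 = 70
D - M - T - G - K - N - D: 17+21+12+3+11+13 = 77
D - M - T - G - N - K - D: 17+21+12+9+11+2 = 72
D - M - N - K - T - G - D: 17+5+11+9+12+4 = 58
D - M - N - K - G - T - D: 17+5+11+3+12+8 = 56
… (46 more)
D - K - G - N - M - T - D: 2+3+9+5+21+8 = 48  ← best
The minimum is 48.
One optimal route: D → K → G → N → M → T → D (or its reverse).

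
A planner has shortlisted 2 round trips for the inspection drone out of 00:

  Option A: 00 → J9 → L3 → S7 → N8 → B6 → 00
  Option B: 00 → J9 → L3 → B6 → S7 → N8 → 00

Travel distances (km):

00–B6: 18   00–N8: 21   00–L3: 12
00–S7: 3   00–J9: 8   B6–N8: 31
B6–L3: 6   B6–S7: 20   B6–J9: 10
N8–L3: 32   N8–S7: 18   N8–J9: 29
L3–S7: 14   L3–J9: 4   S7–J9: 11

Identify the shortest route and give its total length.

77 km — Option B is the shortest.

Option A: 8 + 4 + 14 + 18 + 31 + 18 = 93
Option B: 8 + 4 + 6 + 20 + 18 + 21 = 77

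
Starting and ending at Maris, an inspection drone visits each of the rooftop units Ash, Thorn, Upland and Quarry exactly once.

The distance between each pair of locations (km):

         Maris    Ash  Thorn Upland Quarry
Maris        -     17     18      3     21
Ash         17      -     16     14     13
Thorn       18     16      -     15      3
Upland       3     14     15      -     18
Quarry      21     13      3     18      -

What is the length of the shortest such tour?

With 4 stops there are 4!/2 = 12 distinct round trips (a route and its reverse cost the same).
Maris→Ash→Thorn→Upland→Quarry→Maris: 17+16+15+18+21 = 87
Maris→Ash→Thorn→Quarry→Upland→Maris: 17+16+3+18+3 = 57
Maris→Ash→Upland→Thorn→Quarry→Maris: 17+14+15+3+21 = 70
Maris→Ash→Upland→Quarry→Thorn→Maris: 17+14+18+3+18 = 70
Maris→Ash→Quarry→Thorn→Upland→Maris: 17+13+3+15+3 = 51
Maris→Ash→Quarry→Upland→Thorn→Maris: 17+13+18+15+18 = 81
Maris→Thorn→Ash→Upland→Quarry→Maris: 18+16+14+18+21 = 87
Maris→Thorn→Ash→Quarry→Upland→Maris: 18+16+13+18+3 = 68
Maris→Thorn→Upland→Ash→Quarry→Maris: 18+15+14+13+21 = 81
Maris→Thorn→Quarry→Ash→Upland→Maris: 18+3+13+14+3 = 51
Maris→Upland→Ash→Thorn→Quarry→Maris: 3+14+16+3+21 = 57
Maris→Upland→Thorn→Ash→Quarry→Maris: 3+15+16+13+21 = 68
The minimum is 51.
One optimal route: Maris → Ash → Quarry → Thorn → Upland → Maris (or its reverse).

51 km — the shortest possible round trip.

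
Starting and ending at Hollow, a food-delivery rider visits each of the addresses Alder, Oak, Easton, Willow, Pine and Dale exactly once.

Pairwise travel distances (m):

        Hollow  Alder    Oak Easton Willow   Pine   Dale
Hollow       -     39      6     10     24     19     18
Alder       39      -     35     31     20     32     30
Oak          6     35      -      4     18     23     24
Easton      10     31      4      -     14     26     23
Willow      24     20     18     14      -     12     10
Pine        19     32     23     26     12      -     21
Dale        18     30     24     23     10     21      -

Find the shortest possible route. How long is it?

There are 360 distinct closed tours to check (reversals are equivalent).
Hollow-Alder-Oak-Easton-Willow-Pine-Dale-Hollow: 39+35+4+14+12+21+18 = 143
Hollow-Alder-Oak-Easton-Willow-Dale-Pine-Hollow: 39+35+4+14+10+21+19 = 142
Hollow-Alder-Oak-Easton-Pine-Willow-Dale-Hollow: 39+35+4+26+12+10+18 = 144
Hollow-Alder-Oak-Easton-Pine-Dale-Willow-Hollow: 39+35+4+26+21+10+24 = 159
Hollow-Alder-Oak-Easton-Dale-Willow-Pine-Hollow: 39+35+4+23+10+12+19 = 142
Hollow-Alder-Oak-Easton-Dale-Pine-Willow-Hollow: 39+35+4+23+21+12+24 = 158
Hollow-Alder-Oak-Willow-Easton-Pine-Dale-Hollow: 39+35+18+14+26+21+18 = 171
Hollow-Alder-Oak-Willow-Easton-Dale-Pine-Hollow: 39+35+18+14+23+21+19 = 169
… (352 more)
Hollow-Oak-Easton-Alder-Willow-Dale-Pine-Hollow: 6+4+31+20+10+21+19 = 111  ← best
The minimum is 111.
One optimal route: Hollow → Oak → Easton → Alder → Willow → Dale → Pine → Hollow (or its reverse).

111 m — the shortest possible round trip.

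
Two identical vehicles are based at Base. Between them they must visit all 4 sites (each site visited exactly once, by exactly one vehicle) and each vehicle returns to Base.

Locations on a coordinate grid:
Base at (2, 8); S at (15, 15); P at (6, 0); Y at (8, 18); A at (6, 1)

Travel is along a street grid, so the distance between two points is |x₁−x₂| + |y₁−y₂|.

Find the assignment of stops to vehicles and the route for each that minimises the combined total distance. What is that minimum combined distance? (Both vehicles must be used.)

Try each way of splitting the stops between the two vehicles (each non-empty) and, for each split, find the best tour for each vehicle:
  {S} + {P, Y, A}: 40 + 48 = 88
  {P} + {S, Y, A}: 24 + 60 = 84
  {S, P} + {Y, A}: 56 + 46 = 102
  {Y} + {S, P, A}: 32 + 56 = 88
  {S, Y} + {P, A}: 46 + 24 = 70
  {P, Y} + {S, A}: 48 + 54 = 102
  … (7 splits in total)
Best: vehicle 1 Base → S → Y → Base = 46; vehicle 2 Base → P → A → Base = 24; combined 70.

70 — the smallest possible combined total.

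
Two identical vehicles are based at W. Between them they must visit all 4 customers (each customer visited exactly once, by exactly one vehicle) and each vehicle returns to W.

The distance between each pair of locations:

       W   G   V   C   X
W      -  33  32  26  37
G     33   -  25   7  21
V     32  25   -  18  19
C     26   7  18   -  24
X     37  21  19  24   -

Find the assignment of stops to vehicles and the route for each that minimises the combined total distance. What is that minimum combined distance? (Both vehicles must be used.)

154 — the smallest possible combined total.

Try each way of splitting the stops between the two vehicles (each non-empty) and, for each split, find the best tour for each vehicle:
  {G} + {V, C, X}: 66 + 100 = 166
  {V} + {G, C, X}: 64 + 91 = 155
  {G, V} + {C, X}: 90 + 87 = 177
  {C} + {G, V, X}: 52 + 105 = 157
  {G, C} + {V, X}: 66 + 88 = 154
  {V, C} + {G, X}: 76 + 91 = 167
  … (7 splits in total)
Best: vehicle 1 W → G → C → W = 66; vehicle 2 W → V → X → W = 88; combined 154.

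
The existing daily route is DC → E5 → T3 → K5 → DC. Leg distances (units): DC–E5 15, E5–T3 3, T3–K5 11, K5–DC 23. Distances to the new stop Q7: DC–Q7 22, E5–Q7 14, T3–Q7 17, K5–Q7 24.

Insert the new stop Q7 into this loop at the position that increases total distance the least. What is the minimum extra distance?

Insertion cost between consecutive stops i–j is d(i,Q7) + d(Q7,j) − d(i,j):
  between DC and E5: 22 + 14 − 15 = 21
  between E5 and T3: 14 + 17 − 3 = 28
  between T3 and K5: 17 + 24 − 11 = 30
  between K5 and DC: 24 + 22 − 23 = 23
Cheapest insertion is between DC and E5, adding 21.
New total = 52 + 21 = 73.

Adding 21 by placing Q7 on the DC–E5 leg.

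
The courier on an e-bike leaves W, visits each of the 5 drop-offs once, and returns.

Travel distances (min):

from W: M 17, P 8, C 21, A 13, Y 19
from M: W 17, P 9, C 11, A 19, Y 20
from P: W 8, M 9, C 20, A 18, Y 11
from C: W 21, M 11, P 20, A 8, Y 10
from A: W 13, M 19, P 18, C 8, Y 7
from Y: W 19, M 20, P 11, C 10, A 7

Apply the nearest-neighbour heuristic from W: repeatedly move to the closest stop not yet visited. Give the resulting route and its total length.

From W: distances to unvisited — P=8, A=13, M=17, Y=19, C=21. Nearest is P (8).
From P: distances to unvisited — M=9, Y=11, A=18, C=20. Nearest is M (9).
From M: distances to unvisited — C=11, A=19, Y=20. Nearest is C (11).
From C: distances to unvisited — A=8, Y=10. Nearest is A (8).
From A: distances to unvisited — Y=7. Nearest is Y (7).
Return Y→W: 19.
Total = 8 + 9 + 11 + 8 + 7 + 19 = 62.

Nearest-neighbour total = 62 min; route W → P → M → C → A → Y → W.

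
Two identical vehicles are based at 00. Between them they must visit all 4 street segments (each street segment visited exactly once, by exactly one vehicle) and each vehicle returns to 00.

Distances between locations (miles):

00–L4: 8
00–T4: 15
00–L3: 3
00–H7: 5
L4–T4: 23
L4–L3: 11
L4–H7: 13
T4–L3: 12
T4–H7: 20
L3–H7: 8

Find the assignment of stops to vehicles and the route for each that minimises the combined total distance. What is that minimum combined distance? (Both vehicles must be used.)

There are 2^3 − 1 = 7 ways to divide the 4 stops into two non-empty groups. For each, the best each vehicle can do is its own shortest tour through its group:
  {L4} + {T4, L3, H7}: 16 + 40 = 56
  {T4} + {L4, L3, H7}: 30 + 32 = 62
  {L4, T4} + {L3, H7}: 46 + 16 = 62
  {L3} + {L4, T4, H7}: 6 + 56 = 62
  {L4, L3} + {T4, H7}: 22 + 40 = 62
  {T4, L3} + {L4, H7}: 30 + 26 = 56
  … (7 splits in total)
Best: vehicle 1 00 → L4 → 00 = 16; vehicle 2 00 → T4 → L3 → H7 → 00 = 40; combined 56.

Minimum combined distance: 56 miles.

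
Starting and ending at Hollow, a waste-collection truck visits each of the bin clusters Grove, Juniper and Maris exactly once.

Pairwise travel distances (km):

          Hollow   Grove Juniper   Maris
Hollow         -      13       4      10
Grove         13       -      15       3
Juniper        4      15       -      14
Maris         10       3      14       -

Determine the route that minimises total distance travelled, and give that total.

Hollow-Grove-Juniper-Maris-Hollow: 13+15+14+10 = 52
Hollow-Grove-Maris-Juniper-Hollow: 13+3+14+4 = 34
Hollow-Juniper-Grove-Maris-Hollow: 4+15+3+10 = 32
The minimum is 32.
One optimal route: Hollow → Juniper → Grove → Maris → Hollow (or its reverse).

32 km — the shortest possible round trip.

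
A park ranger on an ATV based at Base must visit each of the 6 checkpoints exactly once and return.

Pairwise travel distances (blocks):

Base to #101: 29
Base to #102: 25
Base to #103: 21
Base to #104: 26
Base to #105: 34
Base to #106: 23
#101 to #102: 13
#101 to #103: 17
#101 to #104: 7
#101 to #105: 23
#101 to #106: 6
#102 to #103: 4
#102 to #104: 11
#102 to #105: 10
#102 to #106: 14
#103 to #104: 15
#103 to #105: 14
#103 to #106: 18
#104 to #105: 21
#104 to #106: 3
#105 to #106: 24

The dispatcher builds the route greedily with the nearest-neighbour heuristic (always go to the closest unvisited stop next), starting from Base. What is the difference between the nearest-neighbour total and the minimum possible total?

From Base: #103=21, #106=23, #102=25, #104=26, #101=29, #105=34 → choose #103 (21).
From #103: #102=4, #105=14, #104=15, #101=17, #106=18 → choose #102 (4).
From #102: #105=10, #104=11, #101=13, #106=14 → choose #105 (10).
From #105: #104=21, #101=23, #106=24 → choose #104 (21).
From #104: #106=3, #101=7 → choose #106 (3).
From #106: #101=6 → choose #101 (6).
NN route Base → #103 → #102 → #105 → #104 → #106 → #101 → Base costs 94.
Optimal: Base → #103 → #102 → #105 → #101 → #104 → #106 → Base costs 91 (by enumerating all 360 distinct tours).
Excess = 94 − 91 = 3.

Excess over optimum: 3 blocks.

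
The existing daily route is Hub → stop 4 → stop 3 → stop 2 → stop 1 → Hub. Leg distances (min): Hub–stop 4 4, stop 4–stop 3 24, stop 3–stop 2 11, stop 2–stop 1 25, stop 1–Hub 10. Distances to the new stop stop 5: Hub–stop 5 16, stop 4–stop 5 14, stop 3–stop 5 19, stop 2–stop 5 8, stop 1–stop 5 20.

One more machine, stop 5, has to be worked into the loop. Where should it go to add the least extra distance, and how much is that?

Insertion cost between consecutive stops i–j is d(i,stop 5) + d(stop 5,j) − d(i,j):
  between Hub and stop 4: 16 + 14 − 4 = 26
  between stop 4 and stop 3: 14 + 19 − 24 = 9
  between stop 3 and stop 2: 19 + 8 − 11 = 16
  between stop 2 and stop 1: 8 + 20 − 25 = 3
  between stop 1 and Hub: 20 + 16 − 10 = 26
Cheapest insertion is between stop 2 and stop 1, adding 3.
New total = 74 + 3 = 77.

Minimum extra distance: 3 min, inserting stop 5 between stop 2 and stop 1.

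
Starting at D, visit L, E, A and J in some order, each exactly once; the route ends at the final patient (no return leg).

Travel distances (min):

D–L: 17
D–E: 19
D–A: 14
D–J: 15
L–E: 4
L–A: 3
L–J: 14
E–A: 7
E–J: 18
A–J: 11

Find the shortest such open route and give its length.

33 min — the minimum one-way total.

There are 4! = 24 possible orderings.
D - L - E - A - J: 17+4+7+11 = 39
D - L - E - J - A: 17+4+18+11 = 50
D - L - A - E - J: 17+3+7+18 = 45
D - L - A - J - E: 17+3+11+18 = 49
D - L - J - E - A: 17+14+18+7 = 56
D - L - J - A - E: 17+14+11+7 = 49
D - E - L - A - J: 19+4+3+11 = 37
D - E - L - J - A: 19+4+14+11 = 48
D - E - A - L - J: 19+7+3+14 = 43
D - E - A - J - L: 19+7+11+14 = 51
D - E - J - L - A: 19+18+14+3 = 54
D - E - J - A - L: 19+18+11+3 = 51
D - A - L - E - J: 14+3+4+18 = 39
D - A - L - J - E: 14+3+14+18 = 49
… (10 more)
D - J - A - L - E: 15+11+3+4 = 33  ← best
The minimum is 33.
One shortest path: D → J → A → L → E.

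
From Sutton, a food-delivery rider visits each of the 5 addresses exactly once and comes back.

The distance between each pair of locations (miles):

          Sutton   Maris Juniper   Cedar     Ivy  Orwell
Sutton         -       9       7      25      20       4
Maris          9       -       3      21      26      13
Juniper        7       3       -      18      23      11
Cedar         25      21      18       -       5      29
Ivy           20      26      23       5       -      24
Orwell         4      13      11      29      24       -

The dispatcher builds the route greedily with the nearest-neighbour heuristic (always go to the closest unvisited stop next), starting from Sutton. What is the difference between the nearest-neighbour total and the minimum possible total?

1 miles longer than the optimal tour.

From Sutton: Orwell=4, Juniper=7, Maris=9, Ivy=20, Cedar=25 → choose Orwell (4).
From Orwell: Juniper=11, Maris=13, Ivy=24, Cedar=29 → choose Juniper (11).
From Juniper: Maris=3, Cedar=18, Ivy=23 → choose Maris (3).
From Maris: Cedar=21, Ivy=26 → choose Cedar (21).
From Cedar: Ivy=5 → choose Ivy (5).
NN route Sutton → Orwell → Juniper → Maris → Cedar → Ivy → Sutton costs 64.
Optimal: Sutton → Maris → Juniper → Cedar → Ivy → Orwell → Sutton costs 63 (by enumerating all 60 distinct tours).
Excess = 64 − 63 = 1.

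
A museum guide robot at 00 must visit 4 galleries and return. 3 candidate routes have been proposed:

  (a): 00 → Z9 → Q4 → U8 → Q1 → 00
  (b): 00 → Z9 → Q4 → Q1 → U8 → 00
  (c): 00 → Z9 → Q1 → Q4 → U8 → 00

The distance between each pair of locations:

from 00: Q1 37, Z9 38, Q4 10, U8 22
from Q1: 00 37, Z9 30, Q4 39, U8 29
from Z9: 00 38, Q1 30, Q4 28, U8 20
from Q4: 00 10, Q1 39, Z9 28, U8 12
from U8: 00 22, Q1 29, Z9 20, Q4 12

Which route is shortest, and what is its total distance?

141 — (c) is the shortest.

(a): 38 + 28 + 12 + 29 + 37 = 144
(b): 38 + 28 + 39 + 29 + 22 = 156
(c): 38 + 30 + 39 + 12 + 22 = 141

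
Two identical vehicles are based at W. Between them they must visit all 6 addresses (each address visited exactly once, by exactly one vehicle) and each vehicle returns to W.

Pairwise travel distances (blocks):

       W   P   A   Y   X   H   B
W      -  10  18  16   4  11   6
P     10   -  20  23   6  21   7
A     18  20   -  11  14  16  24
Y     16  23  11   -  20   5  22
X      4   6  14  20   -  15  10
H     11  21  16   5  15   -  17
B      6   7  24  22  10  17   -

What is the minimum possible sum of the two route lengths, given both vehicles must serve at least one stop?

Check every non-empty split of the stops between the two vehicles; for each half take its own optimal tour:
  {P} + {A, Y, X, H, B}: 20 + 57 = 77
  {A} + {P, Y, X, H, B}: 36 + 55 = 91
  {P, A} + {Y, X, H, B}: 48 + 52 = 100
  {Y} + {P, A, X, H, B}: 32 + 60 = 92
  {P, Y} + {A, X, H, B}: 49 + 57 = 106
  {A, Y} + {P, X, H, B}: 45 + 45 = 90
  … (31 splits in total)
  {X} + {P, A, Y, H, B}: 8 + 60 = 68  ← best
Best: vehicle 1 W → X → W = 8; vehicle 2 W → H → Y → A → P → B → W = 60; combined 68.

68 blocks — the smallest possible combined total.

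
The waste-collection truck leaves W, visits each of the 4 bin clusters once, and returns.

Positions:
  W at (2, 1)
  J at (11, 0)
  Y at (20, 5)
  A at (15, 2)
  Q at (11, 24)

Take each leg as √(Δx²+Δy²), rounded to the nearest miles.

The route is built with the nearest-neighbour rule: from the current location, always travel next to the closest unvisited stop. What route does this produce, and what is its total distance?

From W: distances to unvisited — J=9, A=13, Y=18, Q=25. Nearest is J (9).
From J: distances to unvisited — A=4, Y=10, Q=24. Nearest is A (4).
From A: distances to unvisited — Y=6, Q=22. Nearest is Y (6).
From Y: distances to unvisited — Q=21. Nearest is Q (21).
Return Q→W: 25.
Total = 9 + 4 + 6 + 21 + 25 = 65.

65 miles along W → J → A → Y → Q → W.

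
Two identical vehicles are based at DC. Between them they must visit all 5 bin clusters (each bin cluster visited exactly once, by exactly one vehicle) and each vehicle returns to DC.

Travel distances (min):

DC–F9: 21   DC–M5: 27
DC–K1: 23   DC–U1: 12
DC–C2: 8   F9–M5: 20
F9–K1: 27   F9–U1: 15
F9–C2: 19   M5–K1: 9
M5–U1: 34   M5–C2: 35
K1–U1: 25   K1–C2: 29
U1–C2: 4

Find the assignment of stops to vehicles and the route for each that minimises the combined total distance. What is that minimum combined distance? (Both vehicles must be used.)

95 min — the smallest possible combined total.

There are 2^4 − 1 = 15 ways to divide the 5 stops into two non-empty groups. For each, the best each vehicle can do is its own shortest tour through its group:
  {F9} + {M5, K1, U1, C2}: 42 + 73 = 115
  {M5} + {F9, K1, U1, C2}: 54 + 77 = 131
  {F9, M5} + {K1, U1, C2}: 68 + 60 = 128
  {K1} + {F9, M5, U1, C2}: 46 + 74 = 120
  {F9, K1} + {M5, U1, C2}: 71 + 73 = 144
  {M5, K1} + {F9, U1, C2}: 59 + 48 = 107
  … (15 splits in total)
  {F9, M5, K1, U1} + {C2}: 79 + 16 = 95  ← best
Best: vehicle 1 DC → K1 → M5 → F9 → U1 → DC = 79; vehicle 2 DC → C2 → DC = 16; combined 95.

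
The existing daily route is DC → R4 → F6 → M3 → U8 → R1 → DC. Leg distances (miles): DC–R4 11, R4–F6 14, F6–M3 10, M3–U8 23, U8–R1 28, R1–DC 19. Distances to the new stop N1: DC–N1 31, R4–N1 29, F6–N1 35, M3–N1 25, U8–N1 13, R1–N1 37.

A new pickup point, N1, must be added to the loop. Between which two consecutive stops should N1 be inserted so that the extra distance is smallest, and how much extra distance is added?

Insertion cost between consecutive stops i–j is d(i,N1) + d(N1,j) − d(i,j):
  between DC and R4: 31 + 29 − 11 = 49
  between R4 and F6: 29 + 35 − 14 = 50
  between F6 and M3: 35 + 25 − 10 = 50
  between M3 and U8: 25 + 13 − 23 = 15
  between U8 and R1: 13 + 37 − 28 = 22
  between R1 and DC: 37 + 31 − 19 = 49
Cheapest insertion is between M3 and U8, adding 15.
New total = 105 + 15 = 120.

Minimum extra distance: 15 miles, inserting N1 between M3 and U8.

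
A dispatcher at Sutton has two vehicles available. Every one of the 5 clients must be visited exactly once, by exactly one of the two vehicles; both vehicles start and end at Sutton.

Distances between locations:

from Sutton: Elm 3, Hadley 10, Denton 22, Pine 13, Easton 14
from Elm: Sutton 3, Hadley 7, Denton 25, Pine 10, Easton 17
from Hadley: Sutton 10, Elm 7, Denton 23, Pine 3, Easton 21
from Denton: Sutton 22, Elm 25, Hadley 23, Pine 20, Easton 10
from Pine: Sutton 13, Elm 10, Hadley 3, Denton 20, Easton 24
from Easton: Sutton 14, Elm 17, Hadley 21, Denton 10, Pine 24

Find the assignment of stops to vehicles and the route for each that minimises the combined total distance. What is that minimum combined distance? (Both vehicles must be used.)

63 — the smallest possible combined total.

Check every non-empty split of the stops between the two vehicles; for each half take its own optimal tour:
  {Elm} + {Hadley, Denton, Pine, Easton}: 6 + 57 = 63
  {Hadley} + {Elm, Denton, Pine, Easton}: 20 + 57 = 77
  {Elm, Hadley} + {Denton, Pine, Easton}: 20 + 57 = 77
  {Denton} + {Elm, Hadley, Pine, Easton}: 44 + 51 = 95
  {Elm, Denton} + {Hadley, Pine, Easton}: 50 + 51 = 101
  {Hadley, Denton} + {Elm, Pine, Easton}: 55 + 51 = 106
  … (15 splits in total)
Best: vehicle 1 Sutton → Elm → Sutton = 6; vehicle 2 Sutton → Hadley → Pine → Denton → Easton → Sutton = 57; combined 63.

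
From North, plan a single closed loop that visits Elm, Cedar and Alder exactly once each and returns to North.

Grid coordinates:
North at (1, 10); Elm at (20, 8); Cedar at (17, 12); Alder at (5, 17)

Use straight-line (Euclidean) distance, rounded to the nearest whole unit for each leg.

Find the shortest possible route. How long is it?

There are 3 distinct closed tours to check (reversals are equivalent).
North - Elm - Cedar - Alder - North: 19+5+13+8 = 45
North - Elm - Alder - Cedar - North: 19+17+13+16 = 65
North - Cedar - Elm - Alder - North: 16+5+17+8 = 46
The minimum is 45.
One optimal route: North → Elm → Cedar → Alder → North (or its reverse).

Shortest round trip = 45.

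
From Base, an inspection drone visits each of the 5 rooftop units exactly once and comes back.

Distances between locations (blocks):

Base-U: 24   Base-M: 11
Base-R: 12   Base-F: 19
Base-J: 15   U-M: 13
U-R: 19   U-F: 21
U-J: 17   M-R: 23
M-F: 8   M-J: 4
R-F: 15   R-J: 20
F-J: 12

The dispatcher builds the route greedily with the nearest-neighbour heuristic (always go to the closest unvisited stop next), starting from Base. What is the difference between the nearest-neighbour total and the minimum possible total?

Base: M=11, R=12, J=15, F=19, U=24 ⇒ M
M: J=4, F=8, U=13, R=23 ⇒ J
J: F=12, U=17, R=20 ⇒ F
F: R=15, U=21 ⇒ R
R: U=19 ⇒ U
NN route Base → M → J → F → R → U → Base costs 85.
Optimal: Base → M → F → J → U → R → Base costs 79 (by enumerating all 60 distinct tours).
Excess = 85 − 79 = 6.

The nearest-neighbour route is 6 blocks longer than optimal.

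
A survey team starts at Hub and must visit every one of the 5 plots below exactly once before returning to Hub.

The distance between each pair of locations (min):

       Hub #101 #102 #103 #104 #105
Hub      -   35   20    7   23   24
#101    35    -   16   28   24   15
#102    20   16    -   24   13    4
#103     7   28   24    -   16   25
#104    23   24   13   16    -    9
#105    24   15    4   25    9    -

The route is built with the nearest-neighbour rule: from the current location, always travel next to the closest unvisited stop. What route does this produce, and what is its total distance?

At Hub the remaining stops are #103 7, #102 20, #104 23, #105 24, #101 35; go to #103.
At #103 the remaining stops are #104 16, #102 24, #105 25, #101 28; go to #104.
At #104 the remaining stops are #105 9, #102 13, #101 24; go to #105.
At #105 the remaining stops are #102 4, #101 15; go to #102.
At #102 the remaining stops are #101 16; go to #101.
Return #101→Hub: 35.
Total = 7 + 16 + 9 + 4 + 16 + 35 = 87.

Nearest-neighbour total = 87 min; route Hub → #103 → #104 → #105 → #102 → #101 → Hub.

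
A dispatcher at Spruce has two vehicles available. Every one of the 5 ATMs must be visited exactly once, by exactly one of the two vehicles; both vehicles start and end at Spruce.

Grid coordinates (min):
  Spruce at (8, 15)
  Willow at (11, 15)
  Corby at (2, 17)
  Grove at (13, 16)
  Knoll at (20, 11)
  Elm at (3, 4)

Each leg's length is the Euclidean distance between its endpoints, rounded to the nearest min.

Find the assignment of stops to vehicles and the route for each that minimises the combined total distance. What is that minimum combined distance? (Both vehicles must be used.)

Try each way of splitting the stops between the two vehicles (each non-empty) and, for each split, find the best tour for each vehicle:
  {Willow} + {Corby, Grove, Knoll, Elm}: 6 + 51 = 57
  {Corby} + {Willow, Grove, Knoll, Elm}: 12 + 44 = 56
  {Willow, Corby} + {Grove, Knoll, Elm}: 18 + 44 = 62
  {Grove} + {Willow, Corby, Knoll, Elm}: 10 + 50 = 60
  {Willow, Grove} + {Corby, Knoll, Elm}: 10 + 50 = 60
  {Corby, Grove} + {Willow, Knoll, Elm}: 22 + 43 = 65
  … (15 splits in total)
Best: vehicle 1 Spruce → Corby → Spruce = 12; vehicle 2 Spruce → Willow → Grove → Knoll → Elm → Spruce = 44; combined 56.

56 min — the smallest possible combined total.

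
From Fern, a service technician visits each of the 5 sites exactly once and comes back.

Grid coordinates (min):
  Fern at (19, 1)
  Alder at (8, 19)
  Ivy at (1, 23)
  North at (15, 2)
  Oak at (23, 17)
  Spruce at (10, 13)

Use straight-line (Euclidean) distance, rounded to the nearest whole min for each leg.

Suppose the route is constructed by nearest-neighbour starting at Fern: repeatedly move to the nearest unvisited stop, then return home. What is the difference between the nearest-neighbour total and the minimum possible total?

From Fern: North=4, Spruce=15, Oak=16, Alder=21, Ivy=28 → choose North (4).
From North: Spruce=12, Oak=17, Alder=18, Ivy=25 → choose Spruce (12).
From Spruce: Alder=6, Ivy=13, Oak=14 → choose Alder (6).
From Alder: Ivy=8, Oak=15 → choose Ivy (8).
From Ivy: Oak=23 → choose Oak (23).
NN route Fern → North → Spruce → Alder → Ivy → Oak → Fern costs 69.
Optimal: Fern → North → Spruce → Ivy → Alder → Oak → Fern costs 68 (by enumerating all 60 distinct tours).
Excess = 69 − 68 = 1.

Excess over optimum: 1 min.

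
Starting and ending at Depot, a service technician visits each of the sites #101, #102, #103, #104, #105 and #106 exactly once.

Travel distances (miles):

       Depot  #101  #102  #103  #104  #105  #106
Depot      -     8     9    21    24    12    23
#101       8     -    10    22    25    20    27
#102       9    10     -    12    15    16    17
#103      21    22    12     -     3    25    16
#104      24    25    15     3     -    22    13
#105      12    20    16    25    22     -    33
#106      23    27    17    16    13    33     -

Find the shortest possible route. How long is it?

88 miles — the shortest possible round trip.

With 6 stops there are 6!/2 = 360 distinct round trips (a route and its reverse cost the same).
Depot - #101 - #102 - #103 - #104 - #105 - #106 - Depot: 8+10+12+3+22+33+23 = 111
Depot - #101 - #102 - #103 - #104 - #106 - #105 - Depot: 8+10+12+3+13+33+12 = 91
Depot - #101 - #102 - #103 - #105 - #104 - #106 - Depot: 8+10+12+25+22+13+23 = 113
Depot - #101 - #102 - #103 - #105 - #106 - #104 - Depot: 8+10+12+25+33+13+24 = 125
Depot - #101 - #102 - #103 - #106 - #104 - #105 - Depot: 8+10+12+16+13+22+12 = 93
Depot - #101 - #102 - #103 - #106 - #105 - #104 - Depot: 8+10+12+16+33+22+24 = 125
Depot - #101 - #102 - #104 - #103 - #105 - #106 - Depot: 8+10+15+3+25+33+23 = 117
Depot - #101 - #102 - #104 - #103 - #106 - #105 - Depot: 8+10+15+3+16+33+12 = 97
… (352 more)
Depot - #101 - #102 - #106 - #103 - #104 - #105 - Depot: 8+10+17+16+3+22+12 = 88  ← best
The minimum is 88.
One optimal route: Depot → #101 → #102 → #106 → #103 → #104 → #105 → Depot (or its reverse).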